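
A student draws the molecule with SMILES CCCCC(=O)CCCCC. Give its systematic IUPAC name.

decan-5-one

Counting along the main chain through the carbonyl gives 10 carbons: the parent is decane.
The principal characteristic group is a ketone (C=O on an internal carbon), named with the suffix -one.
Choose the numbering such that numbering from this end puts the carbonyl group at C-5 rather than C-6.
That gives the carbonyl at C-5.
Assembling the pieces gives decan-5-one.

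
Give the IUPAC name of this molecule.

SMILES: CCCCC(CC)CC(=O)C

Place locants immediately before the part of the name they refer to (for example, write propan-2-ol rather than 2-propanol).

Counting along the main chain through the carbonyl gives 8 carbons: the parent is octane.
The principal characteristic group is a ketone (C=O on an internal carbon), named with the suffix -one.
The numbering direction is chosen so that numbering from this end puts the carbonyl group at C-2 rather than C-7.
This places the carbonyl at C-2; an ethyl group at C-4.
The name is 4-ethyloctan-2-one.

4-ethyloctan-2-one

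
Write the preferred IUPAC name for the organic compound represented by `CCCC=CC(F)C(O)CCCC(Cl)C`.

2-chloro-7-fluorododec-8-en-6-ol

The longest chain bearing the –OH group and the multiple bond is 12 carbons long (dodecane).
The highest-priority functional group is an alcohol (–OH), so the name ends in -ol.
A C=C double bond in the chain gives the infix -ene-.
Choose the numbering such that numbering from this end puts the hydroxyl group at C-6 rather than C-7.
This places the hydroxyl at C-6; the double bond between C-8 and C-9; a chloro group at C-2; a fluoro group at C-7.
The substituents are ordered alphabetically, ignoring any di-/tri- multipliers.
The name is 2-chloro-7-fluorododec-8-en-6-ol.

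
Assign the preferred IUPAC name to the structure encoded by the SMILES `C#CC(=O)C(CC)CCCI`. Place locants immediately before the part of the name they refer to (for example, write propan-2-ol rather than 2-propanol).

The longest chain bearing the carbonyl and the multiple bond is 7 carbons long (heptane).
A ketone (C=O on an internal carbon) is the principal characteristic group, giving the suffix -one.
There is one C≡C triple bond, indicated by the ending -yne.
Choose the numbering such that numbering from this end puts the carbonyl group at C-3 rather than C-5.
That gives the carbonyl at C-3; the triple bond between C-1 and C-2; an ethyl group at C-4; an iodo group at C-7.
The substituents are ordered alphabetically, ignoring any di-/tri- multipliers.
The name is 4-ethyl-7-iodohept-1-yn-3-one.

4-ethyl-7-iodohept-1-yn-3-one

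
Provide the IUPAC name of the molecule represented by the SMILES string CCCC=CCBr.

The longest carbon chain that includes the multiple bond has 6 carbons, so the parent hydride is hexane.
There is one C=C double bond, indicated by the ending -ene.
The numbering direction is chosen so that numbering from this end puts the double bond at C-2 rather than C-4.
With this numbering: the double bond between C-2 and C-3; a bromo group at C-1.
Putting it together: 1-bromohex-2-ene.

1-bromohex-2-ene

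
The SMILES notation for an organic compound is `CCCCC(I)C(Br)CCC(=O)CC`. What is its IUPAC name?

Counting along the main chain through the carbonyl gives 11 carbons: the parent is undecane.
The principal characteristic group is a ketone (C=O on an internal carbon), named with the suffix -one.
Number the chain so that numbering from this end puts the carbonyl group at C-3 rather than C-9.
That gives the carbonyl at C-3; a bromo group at C-6; an iodo group at C-7.
Prefixes are listed alphabetically: bromo, iodo.
Putting it together: 6-bromo-7-iodoundecan-3-one.

6-bromo-7-iodoundecan-3-one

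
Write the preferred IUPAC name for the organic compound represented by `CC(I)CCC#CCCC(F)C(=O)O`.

The longest chain bearing the –COOH group and the multiple bond is 10 carbons long (decane).
A carboxylic acid (terminal –COOH) is the principal characteristic group, giving the suffix -oic acid.
The chain contains a C≡C triple bond, so the unsaturation ending is -yne.
Number the chain so that the carboxylic acid carbon is C-1 by definition.
That gives the triple bond between C-5 and C-6; a fluoro group at C-2; an iodo group at C-9.
The substituents are ordered alphabetically, ignoring any di-/tri- multipliers.
The name is 2-fluoro-9-iododec-5-ynoic acid.

2-fluoro-9-iododec-5-ynoic acid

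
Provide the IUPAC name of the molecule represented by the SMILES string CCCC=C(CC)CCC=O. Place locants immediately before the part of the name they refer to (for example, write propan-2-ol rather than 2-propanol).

4-ethyloct-4-enal

The longest chain bearing the –CHO group and the multiple bond is 8 carbons long (octane).
An aldehyde (terminal –CHO) is the principal characteristic group, giving the suffix -al.
The chain contains a C=C double bond, so the unsaturation ending is -ene.
Number the chain so that the aldehyde carbon is C-1 by definition.
With this numbering: the double bond between C-4 and C-5; an ethyl group at C-4.
Assembling the pieces gives 4-ethyloct-4-enal.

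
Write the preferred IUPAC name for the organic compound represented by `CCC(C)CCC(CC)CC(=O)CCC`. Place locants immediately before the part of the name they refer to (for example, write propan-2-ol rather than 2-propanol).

The longest carbon chain that includes the carbonyl has 11 carbons, so the parent hydride is undecane.
The principal characteristic group is a ketone (C=O on an internal carbon), named with the suffix -one.
Number the chain so that numbering from this end puts the carbonyl group at C-4 rather than C-8.
That gives the carbonyl at C-4; an ethyl group at C-6; a methyl group at C-9.
Prefixes are listed alphabetically: ethyl, methyl.
Putting it together: 6-ethyl-9-methylundecan-4-one.

6-ethyl-9-methylundecan-4-one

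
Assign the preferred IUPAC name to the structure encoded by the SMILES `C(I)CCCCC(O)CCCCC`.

The longest carbon chain that includes the –OH group has 11 carbons, so the parent hydride is undecane.
An alcohol (–OH) is the principal characteristic group, giving the suffix -ol.
Number the chain so that the substituent locant set {1} is lower than {11} at the first point of difference.
This places the hydroxyl at C-6; an iodo group at C-1.
Assembling the pieces gives 1-iodoundecan-6-ol.

1-iodoundecan-6-ol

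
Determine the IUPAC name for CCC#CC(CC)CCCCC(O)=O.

Counting along the main chain through the –COOH group and the multiple bond gives 10 carbons: the parent is decane.
The highest-priority functional group is a carboxylic acid (terminal –COOH), so the name ends in -oic acid.
There is one C≡C triple bond, indicated by the ending -yne.
The numbering direction is chosen so that the carboxylic acid carbon is C-1 by definition.
That gives the triple bond between C-7 and C-8; an ethyl group at C-6.
Assembling the pieces gives 6-ethyldec-7-ynoic acid.

6-ethyldec-7-ynoic acid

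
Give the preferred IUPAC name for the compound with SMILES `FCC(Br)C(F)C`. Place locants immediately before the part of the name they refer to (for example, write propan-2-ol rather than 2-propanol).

The longest carbon chain is 4 atoms: the parent is butane.
Number the chain so that the substituent locant set {1,2,3} is lower than {2,3,4} at the first point of difference.
With this numbering: a bromo group at C-2; fluoro groups at C-1 and C-3.
Prefixes are listed alphabetically: bromo, fluoro.
Putting it together: 2-bromo-1,3-difluorobutane.

2-bromo-1,3-difluorobutane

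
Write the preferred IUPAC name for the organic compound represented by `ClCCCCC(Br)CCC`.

5-bromo-1-chlorooctane

The longest continuous carbon chain has 8 atoms, so the parent hydride is octane.
Choose the numbering such that the substituent locant set {1,5} is lower than {4,8} at the first point of difference.
This places a bromo group at C-5; a chloro group at C-1.
Prefixes are listed alphabetically: bromo, chloro.
Putting it together: 5-bromo-1-chlorooctane.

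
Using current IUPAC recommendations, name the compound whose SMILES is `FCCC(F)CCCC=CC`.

7,9-difluoronon-2-ene

The longest carbon chain that includes the multiple bond has 9 carbons, so the parent hydride is nonane.
There is one C=C double bond, indicated by the ending -ene.
The numbering direction is chosen so that numbering from this end puts the double bond at C-2 rather than C-7.
This places the double bond between C-2 and C-3; fluoro groups at C-7 and C-9.
Assembling the pieces gives 7,9-difluoronon-2-ene.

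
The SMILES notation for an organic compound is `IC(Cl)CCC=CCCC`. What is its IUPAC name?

Counting along the main chain through the multiple bond gives 8 carbons: the parent is octane.
There is one C=C double bond, indicated by the ending -ene.
Number the chain so that the substituent locant set {1,1} is lower than {8,8} at the first point of difference.
This places the double bond between C-4 and C-5; a chloro group at C-1; an iodo group at C-1.
The substituents are ordered alphabetically, ignoring any di-/tri- multipliers.
The name is 1-chloro-1-iodooct-4-ene.

1-chloro-1-iodooct-4-ene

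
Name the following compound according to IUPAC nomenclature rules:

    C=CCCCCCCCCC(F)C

Counting along the main chain through the multiple bond gives 12 carbons: the parent is dodecane.
A C=C double bond in the chain gives the infix -ene-.
Choose the numbering such that numbering from this end puts the double bond at C-1 rather than C-11.
This places the double bond between C-1 and C-2; a fluoro group at C-11.
Putting it together: 11-fluorododec-1-ene.

11-fluorododec-1-ene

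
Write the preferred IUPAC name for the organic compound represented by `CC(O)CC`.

The longest carbon chain that includes the –OH group has 4 carbons, so the parent hydride is butane.
The principal characteristic group is an alcohol (–OH), named with the suffix -ol.
The numbering direction is chosen so that numbering from this end puts the hydroxyl group at C-2 rather than C-3.
That gives the hydroxyl at C-2.
Assembling the pieces gives butan-2-ol.

butan-2-ol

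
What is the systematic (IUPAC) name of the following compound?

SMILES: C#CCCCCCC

The longest carbon chain that includes the multiple bond has 8 carbons, so the parent hydride is octane.
The chain contains a C≡C triple bond, so the unsaturation ending is -yne.
Number the chain so that numbering from this end puts the triple bond at C-1 rather than C-7.
That gives the triple bond between C-1 and C-2.
The name is oct-1-yne.

oct-1-yne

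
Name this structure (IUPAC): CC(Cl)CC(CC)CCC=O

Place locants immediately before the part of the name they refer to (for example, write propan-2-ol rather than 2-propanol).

6-chloro-4-ethylheptanal

The longest chain bearing the –CHO group is 7 carbons long (heptane).
The principal characteristic group is an aldehyde (terminal –CHO), named with the suffix -al.
The numbering direction is chosen so that the aldehyde carbon is C-1 by definition.
That gives a chloro group at C-6; an ethyl group at C-4.
The substituents are ordered alphabetically, ignoring any di-/tri- multipliers.
The name is 6-chloro-4-ethylheptanal.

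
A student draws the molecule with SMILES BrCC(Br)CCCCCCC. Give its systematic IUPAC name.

The parent chain contains 9 carbons (nonane).
Choose the numbering such that the substituent locant set {1,2} is lower than {8,9} at the first point of difference.
That gives bromo groups at C-1 and C-2.
Assembling the pieces gives 1,2-dibromononane.

1,2-dibromononane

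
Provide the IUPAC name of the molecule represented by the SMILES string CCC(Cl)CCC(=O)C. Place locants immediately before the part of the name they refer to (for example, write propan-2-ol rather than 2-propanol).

The longest carbon chain that includes the carbonyl has 7 carbons, so the parent hydride is heptane.
A ketone (C=O on an internal carbon) is the principal characteristic group, giving the suffix -one.
Choose the numbering such that numbering from this end puts the carbonyl group at C-2 rather than C-6.
With this numbering: the carbonyl at C-2; a chloro group at C-5.
Assembling the pieces gives 5-chloroheptan-2-one.

5-chloroheptan-2-one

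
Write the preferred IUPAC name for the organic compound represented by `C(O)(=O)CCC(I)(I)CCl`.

5-chloro-4,4-diiodopentanoic acid

The longest carbon chain that includes the –COOH group has 5 carbons, so the parent hydride is pentane.
The principal characteristic group is a carboxylic acid (terminal –COOH), named with the suffix -oic acid.
Choose the numbering such that the carboxylic acid carbon is C-1 by definition.
This places a chloro group at C-5; two iodo groups at C-4.
Substituent prefixes are cited in alphabetical order (multiplying prefixes like di-/tri- are ignored for ordering).
The name is 5-chloro-4,4-diiodopentanoic acid.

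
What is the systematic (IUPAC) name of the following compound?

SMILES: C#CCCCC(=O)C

The longest carbon chain that includes the carbonyl and the multiple bond has 7 carbons, so the parent hydride is heptane.
The principal characteristic group is a ketone (C=O on an internal carbon), named with the suffix -one.
A C≡C triple bond in the chain gives the infix -yne-.
Number the chain so that numbering from this end puts the carbonyl group at C-2 rather than C-6.
That gives the carbonyl at C-2; the triple bond between C-6 and C-7.
Assembling the pieces gives hept-6-yn-2-one.

hept-6-yn-2-one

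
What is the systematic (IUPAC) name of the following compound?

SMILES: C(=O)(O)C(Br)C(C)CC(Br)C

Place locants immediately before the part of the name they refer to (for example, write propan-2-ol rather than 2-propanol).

2,5-dibromo-3-methylhexanoic acid

Counting along the main chain through the –COOH group gives 6 carbons: the parent is hexane.
The highest-priority functional group is a carboxylic acid (terminal –COOH), so the name ends in -oic acid.
The numbering direction is chosen so that the carboxylic acid carbon is C-1 by definition.
This places bromo groups at C-2 and C-5; a methyl group at C-3.
Prefixes are listed alphabetically: bromo, methyl.
Assembling the pieces gives 2,5-dibromo-3-methylhexanoic acid.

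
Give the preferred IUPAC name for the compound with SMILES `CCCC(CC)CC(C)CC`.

5-ethyl-3-methyloctane

The parent chain contains 8 carbons (octane).
Choose the numbering such that the substituent locant set {3,5} is lower than {4,6} at the first point of difference.
That gives an ethyl group at C-5; a methyl group at C-3.
Prefixes are listed alphabetically: ethyl, methyl.
Assembling the pieces gives 5-ethyl-3-methyloctane.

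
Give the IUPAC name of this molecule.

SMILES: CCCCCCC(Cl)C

2-chlorooctane

The parent chain contains 8 carbons (octane).
Number the chain so that the substituent locant set {2} is lower than {7} at the first point of difference.
With this numbering: a chloro group at C-2.
Assembling the pieces gives 2-chlorooctane.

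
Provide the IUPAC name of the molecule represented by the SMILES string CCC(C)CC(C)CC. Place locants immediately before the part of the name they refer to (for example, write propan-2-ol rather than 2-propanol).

The longest continuous carbon chain has 7 atoms, so the parent hydride is heptane.
The molecule is symmetric, so either numbering direction gives the same locants.
This places methyl groups at C-3 and C-5.
Assembling the pieces gives 3,5-dimethylheptane.

3,5-dimethylheptane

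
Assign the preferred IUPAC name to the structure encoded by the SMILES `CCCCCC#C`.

hept-1-yne

The longest chain bearing the multiple bond is 7 carbons long (heptane).
A C≡C triple bond in the chain gives the infix -yne-.
Choose the numbering such that numbering from this end puts the triple bond at C-1 rather than C-6.
That gives the triple bond between C-1 and C-2.
Putting it together: hept-1-yne.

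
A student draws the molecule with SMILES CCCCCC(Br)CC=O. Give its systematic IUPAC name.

The longest carbon chain that includes the –CHO group has 8 carbons, so the parent hydride is octane.
The highest-priority functional group is an aldehyde (terminal –CHO), so the name ends in -al.
The numbering direction is chosen so that the aldehyde carbon is C-1 by definition.
This places a bromo group at C-3.
Assembling the pieces gives 3-bromooctanal.

3-bromooctanal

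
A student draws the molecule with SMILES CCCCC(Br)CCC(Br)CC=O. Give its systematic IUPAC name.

3,6-dibromodecanal

Counting along the main chain through the –CHO group gives 10 carbons: the parent is decane.
An aldehyde (terminal –CHO) is the principal characteristic group, giving the suffix -al.
The numbering direction is chosen so that the aldehyde carbon is C-1 by definition.
With this numbering: bromo groups at C-3 and C-6.
The name is 3,6-dibromodecanal.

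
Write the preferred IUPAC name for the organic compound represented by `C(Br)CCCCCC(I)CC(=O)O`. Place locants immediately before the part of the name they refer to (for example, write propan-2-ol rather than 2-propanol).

The longest chain bearing the –COOH group is 9 carbons long (nonane).
The principal characteristic group is a carboxylic acid (terminal –COOH), named with the suffix -oic acid.
The numbering direction is chosen so that the carboxylic acid carbon is C-1 by definition.
This places a bromo group at C-9; an iodo group at C-3.
Prefixes are listed alphabetically: bromo, iodo.
Assembling the pieces gives 9-bromo-3-iodononanoic acid.

9-bromo-3-iodononanoic acid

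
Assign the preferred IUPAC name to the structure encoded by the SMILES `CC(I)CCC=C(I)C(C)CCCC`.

2,6-diiodo-7-methylundec-5-ene

The longest chain bearing the multiple bond is 11 carbons long (undecane).
A C=C double bond in the chain gives the infix -ene-.
The numbering direction is chosen so that numbering from this end puts the double bond at C-5 rather than C-6.
With this numbering: the double bond between C-5 and C-6; iodo groups at C-2 and C-6; a methyl group at C-7.
Prefixes are listed alphabetically: iodo, methyl.
The name is 2,6-diiodo-7-methylundec-5-ene.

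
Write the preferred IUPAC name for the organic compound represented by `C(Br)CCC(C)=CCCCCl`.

The longest chain bearing the multiple bond is 8 carbons long (octane).
There is one C=C double bond, indicated by the ending -ene.
The numbering direction is chosen so that the substituent locant set {1,4,8} is lower than {1,5,8} at the first point of difference.
This places the double bond between C-4 and C-5; a bromo group at C-1; a chloro group at C-8; a methyl group at C-4.
Prefixes are listed alphabetically: bromo, chloro, methyl.
Assembling the pieces gives 1-bromo-8-chloro-4-methyloct-4-ene.

1-bromo-8-chloro-4-methyloct-4-ene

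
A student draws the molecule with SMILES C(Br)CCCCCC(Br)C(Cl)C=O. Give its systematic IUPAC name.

The longest carbon chain that includes the –CHO group has 9 carbons, so the parent hydride is nonane.
The highest-priority functional group is an aldehyde (terminal –CHO), so the name ends in -al.
Number the chain so that the aldehyde carbon is C-1 by definition.
That gives bromo groups at C-3 and C-9; a chloro group at C-2.
Substituent prefixes are cited in alphabetical order (multiplying prefixes like di-/tri- are ignored for ordering).
The name is 3,9-dibromo-2-chlorononanal.

3,9-dibromo-2-chlorononanal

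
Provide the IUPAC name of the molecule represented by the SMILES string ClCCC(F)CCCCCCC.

1-chloro-3-fluorodecane

The parent chain contains 10 carbons (decane).
Number the chain so that the substituent locant set {1,3} is lower than {8,10} at the first point of difference.
This places a chloro group at C-1; a fluoro group at C-3.
Substituent prefixes are cited in alphabetical order (multiplying prefixes like di-/tri- are ignored for ordering).
The name is 1-chloro-3-fluorodecane.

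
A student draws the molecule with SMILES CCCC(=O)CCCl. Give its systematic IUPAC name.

The longest carbon chain that includes the carbonyl has 6 carbons, so the parent hydride is hexane.
A ketone (C=O on an internal carbon) is the principal characteristic group, giving the suffix -one.
The numbering direction is chosen so that numbering from this end puts the carbonyl group at C-3 rather than C-4.
With this numbering: the carbonyl at C-3; a chloro group at C-1.
The name is 1-chlorohexan-3-one.

1-chlorohexan-3-one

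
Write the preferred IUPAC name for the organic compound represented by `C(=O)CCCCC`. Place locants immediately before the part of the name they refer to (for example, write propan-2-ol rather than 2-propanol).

The longest chain bearing the –CHO group is 6 carbons long (hexane).
An aldehyde (terminal –CHO) is the principal characteristic group, giving the suffix -al.
The numbering direction is chosen so that the aldehyde carbon is C-1 by definition.
Putting it together: hexanal.

hexanal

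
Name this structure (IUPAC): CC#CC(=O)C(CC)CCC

Counting along the main chain through the carbonyl and the multiple bond gives 8 carbons: the parent is octane.
The highest-priority functional group is a ketone (C=O on an internal carbon), so the name ends in -one.
A C≡C triple bond in the chain gives the infix -yne-.
Number the chain so that numbering from this end puts the carbonyl group at C-4 rather than C-5.
With this numbering: the carbonyl at C-4; the triple bond between C-2 and C-3; an ethyl group at C-5.
Putting it together: 5-ethyloct-2-yn-4-one.

5-ethyloct-2-yn-4-one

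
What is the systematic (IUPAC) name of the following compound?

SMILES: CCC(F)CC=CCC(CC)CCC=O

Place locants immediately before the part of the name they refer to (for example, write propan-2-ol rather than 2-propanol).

4-ethyl-9-fluoroundec-6-enal

The longest carbon chain that includes the –CHO group and the multiple bond has 11 carbons, so the parent hydride is undecane.
An aldehyde (terminal –CHO) is the principal characteristic group, giving the suffix -al.
A C=C double bond in the chain gives the infix -ene-.
Choose the numbering such that the aldehyde carbon is C-1 by definition.
With this numbering: the double bond between C-6 and C-7; an ethyl group at C-4; a fluoro group at C-9.
The substituents are ordered alphabetically, ignoring any di-/tri- multipliers.
Putting it together: 4-ethyl-9-fluoroundec-6-enal.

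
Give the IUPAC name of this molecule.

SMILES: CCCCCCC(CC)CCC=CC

6-ethyldodec-2-ene

The longest chain bearing the multiple bond is 12 carbons long (dodecane).
There is one C=C double bond, indicated by the ending -ene.
The numbering direction is chosen so that numbering from this end puts the double bond at C-2 rather than C-10.
With this numbering: the double bond between C-2 and C-3; an ethyl group at C-6.
Putting it together: 6-ethyldodec-2-ene.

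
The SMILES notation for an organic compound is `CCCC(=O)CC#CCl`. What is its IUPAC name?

1-chlorohept-1-yn-4-one

The longest chain bearing the carbonyl and the multiple bond is 7 carbons long (heptane).
The highest-priority functional group is a ketone (C=O on an internal carbon), so the name ends in -one.
A C≡C triple bond in the chain gives the infix -yne-.
Number the chain so that numbering from this end puts the triple bond at C-1 rather than C-6.
That gives the carbonyl at C-4; the triple bond between C-1 and C-2; a chloro group at C-1.
Assembling the pieces gives 1-chlorohept-1-yn-4-one.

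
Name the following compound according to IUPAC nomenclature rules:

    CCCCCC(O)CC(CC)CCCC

Counting along the main chain through the –OH group gives 12 carbons: the parent is dodecane.
An alcohol (–OH) is the principal characteristic group, giving the suffix -ol.
Number the chain so that numbering from this end puts the hydroxyl group at C-6 rather than C-7.
That gives the hydroxyl at C-6; an ethyl group at C-8.
Assembling the pieces gives 8-ethyldodecan-6-ol.

8-ethyldodecan-6-ol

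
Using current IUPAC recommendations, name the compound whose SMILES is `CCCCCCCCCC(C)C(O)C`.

3-methyldodecan-2-ol

The longest carbon chain that includes the –OH group has 12 carbons, so the parent hydride is dodecane.
The highest-priority functional group is an alcohol (–OH), so the name ends in -ol.
Choose the numbering such that numbering from this end puts the hydroxyl group at C-2 rather than C-11.
That gives the hydroxyl at C-2; a methyl group at C-3.
Putting it together: 3-methyldodecan-2-ol.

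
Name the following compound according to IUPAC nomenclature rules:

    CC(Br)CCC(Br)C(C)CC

2,5-dibromo-6-methyloctane

The longest continuous carbon chain has 8 atoms, so the parent hydride is octane.
The numbering direction is chosen so that the substituent locant set {2,5,6} is lower than {3,4,7} at the first point of difference.
With this numbering: bromo groups at C-2 and C-5; a methyl group at C-6.
Prefixes are listed alphabetically: bromo, methyl.
Putting it together: 2,5-dibromo-6-methyloctane.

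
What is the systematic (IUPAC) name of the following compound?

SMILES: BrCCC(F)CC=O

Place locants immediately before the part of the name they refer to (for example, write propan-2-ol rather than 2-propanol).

5-bromo-3-fluoropentanal

Counting along the main chain through the –CHO group gives 5 carbons: the parent is pentane.
An aldehyde (terminal –CHO) is the principal characteristic group, giving the suffix -al.
Number the chain so that the aldehyde carbon is C-1 by definition.
With this numbering: a bromo group at C-5; a fluoro group at C-3.
Prefixes are listed alphabetically: bromo, fluoro.
Putting it together: 5-bromo-3-fluoropentanal.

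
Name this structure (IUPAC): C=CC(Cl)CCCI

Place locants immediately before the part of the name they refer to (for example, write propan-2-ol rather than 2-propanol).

3-chloro-6-iodohex-1-ene

The longest chain bearing the multiple bond is 6 carbons long (hexane).
A C=C double bond in the chain gives the infix -ene-.
The numbering direction is chosen so that numbering from this end puts the double bond at C-1 rather than C-5.
With this numbering: the double bond between C-1 and C-2; a chloro group at C-3; an iodo group at C-6.
Substituent prefixes are cited in alphabetical order (multiplying prefixes like di-/tri- are ignored for ordering).
Assembling the pieces gives 3-chloro-6-iodohex-1-ene.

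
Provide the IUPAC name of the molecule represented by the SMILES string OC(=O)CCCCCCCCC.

decanoic acid

Counting along the main chain through the –COOH group gives 10 carbons: the parent is decane.
The highest-priority functional group is a carboxylic acid (terminal –COOH), so the name ends in -oic acid.
Number the chain so that the carboxylic acid carbon is C-1 by definition.
The name is decanoic acid.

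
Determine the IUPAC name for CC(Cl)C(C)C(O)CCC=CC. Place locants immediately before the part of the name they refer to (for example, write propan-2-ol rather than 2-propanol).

The longest chain bearing the –OH group and the multiple bond is 9 carbons long (nonane).
An alcohol (–OH) is the principal characteristic group, giving the suffix -ol.
There is one C=C double bond, indicated by the ending -ene.
Number the chain so that numbering from this end puts the hydroxyl group at C-4 rather than C-6.
This places the hydroxyl at C-4; the double bond between C-7 and C-8; a chloro group at C-2; a methyl group at C-3.
The substituents are ordered alphabetically, ignoring any di-/tri- multipliers.
Putting it together: 2-chloro-3-methylnon-7-en-4-ol.

2-chloro-3-methylnon-7-en-4-ol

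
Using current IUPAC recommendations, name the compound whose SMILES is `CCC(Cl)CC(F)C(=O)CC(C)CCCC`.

The longest carbon chain that includes the carbonyl has 12 carbons, so the parent hydride is dodecane.
The highest-priority functional group is a ketone (C=O on an internal carbon), so the name ends in -one.
Number the chain so that numbering from this end puts the carbonyl group at C-6 rather than C-7.
With this numbering: the carbonyl at C-6; a chloro group at C-3; a fluoro group at C-5; a methyl group at C-8.
Prefixes are listed alphabetically: chloro, fluoro, methyl.
Putting it together: 3-chloro-5-fluoro-8-methyldodecan-6-one.

3-chloro-5-fluoro-8-methyldodecan-6-one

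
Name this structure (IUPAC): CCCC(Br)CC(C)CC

5-bromo-3-methyloctane

The longest carbon chain is 8 atoms: the parent is octane.
The numbering direction is chosen so that the substituent locant set {3,5} is lower than {4,6} at the first point of difference.
This places a bromo group at C-5; a methyl group at C-3.
Substituent prefixes are cited in alphabetical order (multiplying prefixes like di-/tri- are ignored for ordering).
Assembling the pieces gives 5-bromo-3-methyloctane.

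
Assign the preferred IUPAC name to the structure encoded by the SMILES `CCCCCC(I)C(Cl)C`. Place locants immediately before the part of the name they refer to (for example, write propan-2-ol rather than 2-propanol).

2-chloro-3-iodooctane

The parent chain contains 8 carbons (octane).
Choose the numbering such that the substituent locant set {2,3} is lower than {6,7} at the first point of difference.
This places a chloro group at C-2; an iodo group at C-3.
The substituents are ordered alphabetically, ignoring any di-/tri- multipliers.
The name is 2-chloro-3-iodooctane.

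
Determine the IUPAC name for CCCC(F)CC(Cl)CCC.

4-chloro-6-fluorononane

The longest carbon chain is 9 atoms: the parent is nonane.
The numbering direction is chosen so that the locant sets are identical either way, so the alphabetically earlier chloro substituent takes the lower locant (4 rather than 6).
This places a chloro group at C-4; a fluoro group at C-6.
Prefixes are listed alphabetically: chloro, fluoro.
Assembling the pieces gives 4-chloro-6-fluorononane.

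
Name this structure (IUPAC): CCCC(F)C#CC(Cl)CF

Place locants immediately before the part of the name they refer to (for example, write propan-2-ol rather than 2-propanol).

2-chloro-1,5-difluorooct-3-yne

Counting along the main chain through the multiple bond gives 8 carbons: the parent is octane.
There is one C≡C triple bond, indicated by the ending -yne.
Choose the numbering such that numbering from this end puts the triple bond at C-3 rather than C-5.
This places the triple bond between C-3 and C-4; a chloro group at C-2; fluoro groups at C-1 and C-5.
Substituent prefixes are cited in alphabetical order (multiplying prefixes like di-/tri- are ignored for ordering).
The name is 2-chloro-1,5-difluorooct-3-yne.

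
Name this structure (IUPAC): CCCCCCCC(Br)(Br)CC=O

The longest carbon chain that includes the –CHO group has 10 carbons, so the parent hydride is decane.
An aldehyde (terminal –CHO) is the principal characteristic group, giving the suffix -al.
Number the chain so that the aldehyde carbon is C-1 by definition.
This places two bromo groups at C-3.
Assembling the pieces gives 3,3-dibromodecanal.

3,3-dibromodecanal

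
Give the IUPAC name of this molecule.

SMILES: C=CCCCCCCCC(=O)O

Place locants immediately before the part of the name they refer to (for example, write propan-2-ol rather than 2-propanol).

The longest carbon chain that includes the –COOH group and the multiple bond has 10 carbons, so the parent hydride is decane.
The principal characteristic group is a carboxylic acid (terminal –COOH), named with the suffix -oic acid.
There is one C=C double bond, indicated by the ending -ene.
Number the chain so that the carboxylic acid carbon is C-1 by definition.
This places the double bond between C-9 and C-10.
The name is dec-9-enoic acid.

dec-9-enoic acid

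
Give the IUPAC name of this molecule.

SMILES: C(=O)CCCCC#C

hept-6-ynal

Counting along the main chain through the –CHO group and the multiple bond gives 7 carbons: the parent is heptane.
The highest-priority functional group is an aldehyde (terminal –CHO), so the name ends in -al.
The chain contains a C≡C triple bond, so the unsaturation ending is -yne.
Number the chain so that the aldehyde carbon is C-1 by definition.
That gives the triple bond between C-6 and C-7.
Assembling the pieces gives hept-6-ynal.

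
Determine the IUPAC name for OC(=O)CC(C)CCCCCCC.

The longest chain bearing the –COOH group is 10 carbons long (decane).
The highest-priority functional group is a carboxylic acid (terminal –COOH), so the name ends in -oic acid.
Choose the numbering such that the carboxylic acid carbon is C-1 by definition.
That gives a methyl group at C-3.
The name is 3-methyldecanoic acid.

3-methyldecanoic acid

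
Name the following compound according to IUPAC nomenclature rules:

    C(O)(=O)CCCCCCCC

The longest carbon chain that includes the –COOH group has 9 carbons, so the parent hydride is nonane.
A carboxylic acid (terminal –COOH) is the principal characteristic group, giving the suffix -oic acid.
Choose the numbering such that the carboxylic acid carbon is C-1 by definition.
The name is nonanoic acid.

nonanoic acid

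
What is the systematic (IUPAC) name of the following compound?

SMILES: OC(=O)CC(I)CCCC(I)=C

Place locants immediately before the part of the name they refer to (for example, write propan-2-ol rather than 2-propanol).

3,7-diiodooct-7-enoic acid

The longest carbon chain that includes the –COOH group and the multiple bond has 8 carbons, so the parent hydride is octane.
A carboxylic acid (terminal –COOH) is the principal characteristic group, giving the suffix -oic acid.
The chain contains a C=C double bond, so the unsaturation ending is -ene.
Choose the numbering such that the carboxylic acid carbon is C-1 by definition.
This places the double bond between C-7 and C-8; iodo groups at C-3 and C-7.
The name is 3,7-diiodooct-7-enoic acid.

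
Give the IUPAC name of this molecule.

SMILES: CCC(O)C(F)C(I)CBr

The longest carbon chain that includes the –OH group has 6 carbons, so the parent hydride is hexane.
The principal characteristic group is an alcohol (–OH), named with the suffix -ol.
Choose the numbering such that numbering from this end puts the hydroxyl group at C-3 rather than C-4.
With this numbering: the hydroxyl at C-3; a bromo group at C-6; a fluoro group at C-4; an iodo group at C-5.
The substituents are ordered alphabetically, ignoring any di-/tri- multipliers.
Putting it together: 6-bromo-4-fluoro-5-iodohexan-3-ol.

6-bromo-4-fluoro-5-iodohexan-3-ol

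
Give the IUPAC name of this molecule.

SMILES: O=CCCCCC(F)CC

Counting along the main chain through the –CHO group gives 8 carbons: the parent is octane.
The highest-priority functional group is an aldehyde (terminal –CHO), so the name ends in -al.
Number the chain so that the aldehyde carbon is C-1 by definition.
This places a fluoro group at C-6.
Assembling the pieces gives 6-fluorooctanal.

6-fluorooctanal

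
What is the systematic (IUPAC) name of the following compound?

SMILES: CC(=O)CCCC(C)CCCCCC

6-methyldodecan-2-one

Counting along the main chain through the carbonyl gives 12 carbons: the parent is dodecane.
The principal characteristic group is a ketone (C=O on an internal carbon), named with the suffix -one.
Number the chain so that numbering from this end puts the carbonyl group at C-2 rather than C-11.
With this numbering: the carbonyl at C-2; a methyl group at C-6.
Assembling the pieces gives 6-methyldodecan-2-one.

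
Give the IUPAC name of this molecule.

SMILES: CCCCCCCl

1-chlorohexane

The longest continuous carbon chain has 6 atoms, so the parent hydride is hexane.
Choose the numbering such that the substituent locant set {1} is lower than {6} at the first point of difference.
This places a chloro group at C-1.
Assembling the pieces gives 1-chlorohexane.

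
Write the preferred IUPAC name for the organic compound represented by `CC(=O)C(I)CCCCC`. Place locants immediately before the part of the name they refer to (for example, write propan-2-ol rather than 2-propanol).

Counting along the main chain through the carbonyl gives 8 carbons: the parent is octane.
The principal characteristic group is a ketone (C=O on an internal carbon), named with the suffix -one.
Choose the numbering such that numbering from this end puts the carbonyl group at C-2 rather than C-7.
With this numbering: the carbonyl at C-2; an iodo group at C-3.
The name is 3-iodooctan-2-one.

3-iodooctan-2-one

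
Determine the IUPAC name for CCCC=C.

Counting along the main chain through the multiple bond gives 5 carbons: the parent is pentane.
A C=C double bond in the chain gives the infix -ene-.
Choose the numbering such that numbering from this end puts the double bond at C-1 rather than C-4.
That gives the double bond between C-1 and C-2.
Assembling the pieces gives pent-1-ene.

pent-1-ene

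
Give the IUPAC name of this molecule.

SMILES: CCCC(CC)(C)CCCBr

The parent chain contains 7 carbons (heptane).
The numbering direction is chosen so that the substituent locant set {1,4,4} is lower than {4,4,7} at the first point of difference.
With this numbering: a bromo group at C-1; an ethyl group at C-4; a methyl group at C-4.
Prefixes are listed alphabetically: bromo, ethyl, methyl.
The name is 1-bromo-4-ethyl-4-methylheptane.

1-bromo-4-ethyl-4-methylheptane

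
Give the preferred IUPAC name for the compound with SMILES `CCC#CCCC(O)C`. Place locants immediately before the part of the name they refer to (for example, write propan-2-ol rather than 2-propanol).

The longest chain bearing the –OH group and the multiple bond is 8 carbons long (octane).
The highest-priority functional group is an alcohol (–OH), so the name ends in -ol.
A C≡C triple bond in the chain gives the infix -yne-.
Number the chain so that numbering from this end puts the hydroxyl group at C-2 rather than C-7.
This places the hydroxyl at C-2; the triple bond between C-5 and C-6.
The name is oct-5-yn-2-ol.

oct-5-yn-2-ol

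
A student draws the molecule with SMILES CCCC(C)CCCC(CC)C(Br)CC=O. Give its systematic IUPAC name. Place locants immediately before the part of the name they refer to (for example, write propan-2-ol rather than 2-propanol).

Counting along the main chain through the –CHO group gives 11 carbons: the parent is undecane.
An aldehyde (terminal –CHO) is the principal characteristic group, giving the suffix -al.
Number the chain so that the aldehyde carbon is C-1 by definition.
That gives a bromo group at C-3; an ethyl group at C-4; a methyl group at C-8.
Prefixes are listed alphabetically: bromo, ethyl, methyl.
Assembling the pieces gives 3-bromo-4-ethyl-8-methylundecanal.

3-bromo-4-ethyl-8-methylundecanal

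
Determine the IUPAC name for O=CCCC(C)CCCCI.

8-iodo-4-methyloctanal

Counting along the main chain through the –CHO group gives 8 carbons: the parent is octane.
The highest-priority functional group is an aldehyde (terminal –CHO), so the name ends in -al.
The numbering direction is chosen so that the aldehyde carbon is C-1 by definition.
That gives an iodo group at C-8; a methyl group at C-4.
Substituent prefixes are cited in alphabetical order (multiplying prefixes like di-/tri- are ignored for ordering).
The name is 8-iodo-4-methyloctanal.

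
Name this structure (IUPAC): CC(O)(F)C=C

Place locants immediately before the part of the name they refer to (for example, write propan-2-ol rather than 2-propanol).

2-fluorobut-3-en-2-ol

The longest chain bearing the –OH group and the multiple bond is 4 carbons long (butane).
The highest-priority functional group is an alcohol (–OH), so the name ends in -ol.
There is one C=C double bond, indicated by the ending -ene.
The numbering direction is chosen so that numbering from this end puts the hydroxyl group at C-2 rather than C-3.
That gives the hydroxyl at C-2; the double bond between C-3 and C-4; a fluoro group at C-2.
The name is 2-fluorobut-3-en-2-ol.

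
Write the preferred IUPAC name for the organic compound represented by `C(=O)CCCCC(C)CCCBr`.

9-bromo-6-methylnonanal

The longest chain bearing the –CHO group is 9 carbons long (nonane).
An aldehyde (terminal –CHO) is the principal characteristic group, giving the suffix -al.
Number the chain so that the aldehyde carbon is C-1 by definition.
This places a bromo group at C-9; a methyl group at C-6.
Substituent prefixes are cited in alphabetical order (multiplying prefixes like di-/tri- are ignored for ordering).
Putting it together: 9-bromo-6-methylnonanal.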